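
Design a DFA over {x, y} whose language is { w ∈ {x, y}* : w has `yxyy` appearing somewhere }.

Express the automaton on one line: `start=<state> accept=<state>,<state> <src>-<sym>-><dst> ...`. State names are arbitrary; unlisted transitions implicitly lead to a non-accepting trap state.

start=S0 accept=S4 S0-x->S0 S0-y->S1 S1-x->S2 S1-y->S1 S2-x->S0 S2-y->S3 S3-x->S2 S3-y->S4 S4-x->S4 S4-y->S4

Track how much of `yxyy` has been matched so far: state S0 is no progress, S4 is the absorbing accept state reached once `yxyy` has occurred. Intermediate states record partial matches; on a mismatch, fall back to the longest reusable overlap.
With 5 states:
        x   y  
>  S0   S0  S1 
   S1   S2  S1 
   S2   S0  S3 
   S3   S2  S4 
 * S4   S4  S4 
(> = start, * = accepting)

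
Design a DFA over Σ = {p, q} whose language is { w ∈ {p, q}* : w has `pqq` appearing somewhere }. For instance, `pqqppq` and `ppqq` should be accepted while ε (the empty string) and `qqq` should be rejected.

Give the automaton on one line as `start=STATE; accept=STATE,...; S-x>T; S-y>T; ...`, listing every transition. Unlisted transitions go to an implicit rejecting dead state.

States S0..S2 record the length of the longest prefix of `pqq` that matches the current input suffix. Reaching S3 means `pqq` has been seen, and we stay there forever. Accept from S3.
With 4 states:
        p   q  
>  S0   S1  S0 
   S1   S1  S2 
   S2   S1  S3 
 * S3   S3  S3 
(> = start, * = accepting)

start=S0; accept=S3; S0-p>S1; S0-q>S0; S1-p>S1; S1-q>S2; S2-p>S1; S2-q>S3; S3-p>S3; S3-q>S3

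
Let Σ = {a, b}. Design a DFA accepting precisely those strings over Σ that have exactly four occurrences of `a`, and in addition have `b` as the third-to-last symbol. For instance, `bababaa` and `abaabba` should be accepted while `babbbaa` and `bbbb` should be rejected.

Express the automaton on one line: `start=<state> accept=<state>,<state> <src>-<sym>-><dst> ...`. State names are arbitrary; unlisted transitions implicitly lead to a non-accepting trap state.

Handle the two conditions separately and then intersect. The first has 6 states tracking the count of `a`s, saturating at 5; the second has 15 states tracking the last 3 symbols read. A product state is a pair (one from each), accepting exactly when both do. After merging equivalent states the machine shrinks.
With 17 states:
          a    b  
>  q0     q1   q0 
   q1     q2   q1 
   q2     q3   q4 
   q3     q5   q6 
   q4     q7   q4 
   q5     q8   q9 
   q6    q10  q11 
   q7    q12   q6 
   q8     q8   q8 
   q9     q8  q13 
   q10    q8  q14 
   q11   q15  q11 
 * q12    q8   q9 
   q13    q8  q16 
 * q14    q8  q13 
 * q15    q8  q14 
 * q16    q8  q16 
(> = start, * = accepting)

start=q0 accept=q12,q14,q15,q16 q0-a->q1 q0-b->q0 q1-a->q2 q1-b->q1 q2-a->q3 q2-b->q4 q3-a->q5 q3-b->q6 q4-a->q7 q4-b->q4 q5-a->q8 q5-b->q9 q6-a->q10 q6-b->q11 q7-a->q12 q7-b->q6 q8-a->q8 q8-b->q8 q9-a->q8 q9-b->q13 q10-a->q8 q10-b->q14 q11-a->q15 q11-b->q11 q12-a->q8 q12-b->q9 q13-a->q8 q13-b->q16 q14-a->q8 q14-b->q13 q15-a->q8 q15-b->q14 q16-a->q8 q16-b->q16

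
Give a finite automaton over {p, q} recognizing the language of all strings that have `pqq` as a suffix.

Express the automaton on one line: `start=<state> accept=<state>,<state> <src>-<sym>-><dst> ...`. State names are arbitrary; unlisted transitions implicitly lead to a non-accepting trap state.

start=S0 accept=S3 S0-p->S1 S0-q->S0 S1-p->S1 S1-q->S2 S2-p->S1 S2-q->S3 S3-p->S1 S3-q->S0

Remember how much of `pqq` the current input suffix matches. State S0 means no match yet; S1 means the last symbol is `p`; S2 means the last 2 symbols are `pq`; S3 means the last 3 symbols are `pqq`. Only S3 accepts. On a mismatch, fall back to the longest proper suffix that is still a prefix of `pqq`.
With 4 states:
        p   q  
>  S0   S1  S0 
   S1   S1  S2 
   S2   S1  S3 
 * S3   S1  S0 
(> = start, * = accepting)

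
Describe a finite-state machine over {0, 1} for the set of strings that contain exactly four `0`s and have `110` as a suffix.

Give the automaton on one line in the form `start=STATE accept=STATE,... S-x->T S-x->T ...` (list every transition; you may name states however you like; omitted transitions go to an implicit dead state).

Build one automaton per condition and run them in lockstep. The first has 6 states tracking the count of `0`s, saturating at 5; the second has 4 states tracking how much of the suffix `110` has currently been matched. A product state is a pair (one from each), accepting exactly when both do. After merging equivalent states the machine shrinks.
With 8 states:
        0   1  
>  q0   q1  q0 
   q1   q2  q1 
   q2   q3  q2 
   q3   q4  q5 
   q4   q4  q4 
   q5   q4  q6 
   q6   q7  q6 
 * q7   q4  q4 
(> = start, * = accepting)

start=q0 accept=q7 q0-0->q1 q0-1->q0 q1-0->q2 q1-1->q1 q2-0->q3 q2-1->q2 q3-0->q4 q3-1->q5 q4-0->q4 q4-1->q4 q5-0->q4 q5-1->q6 q6-0->q7 q6-1->q6 q7-0->q4 q7-1->q4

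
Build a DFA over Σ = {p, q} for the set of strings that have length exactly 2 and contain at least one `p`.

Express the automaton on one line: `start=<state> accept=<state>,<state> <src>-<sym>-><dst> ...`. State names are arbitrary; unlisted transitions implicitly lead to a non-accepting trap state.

Run two small machines in parallel and take their product. The first has 4 states tracking the input length, saturating at 3; the second has 3 states tracking the count of `p`s, saturating at 2. A product state is a pair (one from each), accepting exactly when both do. Equivalent product states are then merged.
        p   q  
>  S0   S1  S2 
   S1   S3  S3 
   S2   S3  S4 
 * S3   S4  S4 
   S4   S4  S4 
(> = start, * = accepting)

start=S0 accept=S3 S0-p->S1 S0-q->S2 S1-p->S3 S1-q->S3 S2-p->S3 S2-q->S4 S3-p->S4 S3-q->S4 S4-p->S4 S4-q->S4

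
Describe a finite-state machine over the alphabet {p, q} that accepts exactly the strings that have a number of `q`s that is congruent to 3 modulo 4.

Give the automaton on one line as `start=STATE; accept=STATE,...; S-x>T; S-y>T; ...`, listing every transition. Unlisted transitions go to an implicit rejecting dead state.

start=S0; accept=S3; S0-p>S0; S0-q>S1; S1-p>S1; S1-q>S2; S2-p>S2; S2-q>S3; S3-p>S3; S3-q>S0

Keep the running count of `q`s modulo 4: each `q` advances along the cycle S0 → S1 → S2 → S3 → S0 while other symbols loop. Accept at S3.
A 4-state machine:
        p   q  
>  S0   S0  S1 
   S1   S1  S2 
   S2   S2  S3 
 * S3   S3  S0 
(> = start, * = accepting)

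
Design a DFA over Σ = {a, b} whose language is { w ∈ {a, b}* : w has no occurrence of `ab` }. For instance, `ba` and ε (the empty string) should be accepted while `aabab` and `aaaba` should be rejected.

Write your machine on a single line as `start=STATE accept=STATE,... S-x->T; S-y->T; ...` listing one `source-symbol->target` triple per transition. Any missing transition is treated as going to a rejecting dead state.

start=q0; accept=q0,q1; q0-a->q1; q0-b->q0; q1-a->q1; q1-b->q2; q2-a->q2; q2-b->q2

Track partial matches of the forbidden pattern `ab`. State q2 is a dead state reached once `ab` has occurred; every other state accepts. q0 means no part of `ab` is currently matched.
3 states suffice.
        a   b  
>* q0   q1  q0 
 * q1   q1  q2 
   q2   q2  q2 
(> = start, * = accepting)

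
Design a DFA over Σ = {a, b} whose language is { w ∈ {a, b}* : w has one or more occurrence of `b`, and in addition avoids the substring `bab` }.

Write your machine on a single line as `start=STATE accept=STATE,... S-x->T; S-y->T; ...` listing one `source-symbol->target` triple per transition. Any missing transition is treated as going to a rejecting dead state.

Run two small machines in parallel and take their product. The first has 3 states tracking the count of `b`s, saturating at 2; the second has 4 states tracking partial matches of the forbidden pattern `bab`. A product state is a pair (one from each), accepting exactly when both do.
8 states suffice.
        a   b  
>  q0   q0  q1 
 * q1   q2  q3 
 * q2   q4  q5 
 * q3   q6  q3 
 * q4   q4  q3 
   q5   q5  q5 
 * q6   q7  q5 
 * q7   q7  q3 
(> = start, * = accepting)

start=q0; accept=q1,q2,q3,q4,q6,q7; q0-a->q0; q0-b->q1; q1-a->q2; q1-b->q3; q2-a->q4; q2-b->q5; q3-a->q6; q3-b->q3; q4-a->q4; q4-b->q3; q5-a->q5; q5-b->q5; q6-a->q7; q6-b->q5; q7-a->q7; q7-b->q3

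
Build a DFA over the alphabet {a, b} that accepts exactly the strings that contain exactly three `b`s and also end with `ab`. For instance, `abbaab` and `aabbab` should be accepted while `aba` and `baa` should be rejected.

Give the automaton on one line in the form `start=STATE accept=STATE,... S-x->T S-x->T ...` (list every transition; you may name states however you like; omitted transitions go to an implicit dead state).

start=s0 accept=s9 s0-a->s1 s0-b->s2 s1-a->s1 s1-b->s3 s2-a->s4 s2-b->s5 s3-a->s4 s3-b->s5 s4-a->s4 s4-b->s6 s5-a->s7 s5-b->s8 s6-a->s7 s6-b->s8 s7-a->s7 s7-b->s9 s8-a->s10 s8-b->s11 s9-a->s10 s9-b->s11 s10-a->s10 s10-b->s12 s11-a->s13 s11-b->s11 s12-a->s13 s12-b->s11 s13-a->s13 s13-b->s12

Build one automaton per condition and run them in lockstep. One (5 states) tracks the count of `b`s, saturating at 4; the other (3 states) tracks how much of the suffix `ab` has currently been matched. Each combined state is a pair, one component from each; accept when both components accept.
          a    b  
>  s0     s1   s2 
   s1     s1   s3 
   s2     s4   s5 
   s3     s4   s5 
   s4     s4   s6 
   s5     s7   s8 
   s6     s7   s8 
   s7     s7   s9 
   s8    s10  s11 
 * s9    s10  s11 
   s10   s10  s12 
   s11   s13  s11 
   s12   s13  s11 
   s13   s13  s12 
(> = start, * = accepting)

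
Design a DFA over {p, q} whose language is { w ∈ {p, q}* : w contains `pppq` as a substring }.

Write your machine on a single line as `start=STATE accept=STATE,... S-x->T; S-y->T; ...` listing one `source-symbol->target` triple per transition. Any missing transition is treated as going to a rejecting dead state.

start=s0; accept=s4; s0-p->s1; s0-q->s0; s1-p->s2; s1-q->s0; s2-p->s3; s2-q->s0; s3-p->s3; s3-q->s4; s4-p->s4; s4-q->s4

States s0..s3 record the length of the longest prefix of `pppq` that matches the current input suffix. Reaching s4 means `pppq` has been seen, and we stay there forever. Accept from s4.
5 states suffice.
        p   q  
>  s0   s1  s0 
   s1   s2  s0 
   s2   s3  s0 
   s3   s3  s4 
 * s4   s4  s4 
(> = start, * = accepting)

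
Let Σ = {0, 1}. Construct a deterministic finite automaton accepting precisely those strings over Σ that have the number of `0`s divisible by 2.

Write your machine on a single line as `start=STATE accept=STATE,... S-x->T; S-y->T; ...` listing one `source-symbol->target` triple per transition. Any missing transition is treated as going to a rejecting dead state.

start=s0; accept=s0; s0-0->s1; s0-1->s0; s1-0->s0; s1-1->s1

The only thing that matters is how many `0`s have appeared, reduced mod 2. Use one state per residue: s0 for 0, …, s1 for 1. Reading `0` moves to the next residue; anything else stays put. s0 is accepting.
        0   1  
>* s0   s1  s0 
   s1   s0  s1 
(> = start, * = accepting)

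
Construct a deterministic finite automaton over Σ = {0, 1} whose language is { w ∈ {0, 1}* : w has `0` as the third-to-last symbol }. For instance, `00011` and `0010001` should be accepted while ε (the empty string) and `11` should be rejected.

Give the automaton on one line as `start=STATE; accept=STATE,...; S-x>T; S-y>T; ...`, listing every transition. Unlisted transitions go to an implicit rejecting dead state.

A DFA must remember the last 3 symbols (since which symbol is third-to-last isn't known until the input ends). Use one state per possible window of the last ≤3 symbols; accept from those whose window starts with `0`.
          0    1  
>  S0     S1   S2 
   S1     S3   S4 
   S2     S5   S6 
   S3     S7   S8 
   S4     S9  S10 
   S5    S11  S12 
   S6    S13  S14 
 * S7     S7   S8 
 * S8     S9  S10 
 * S9    S11  S12 
 * S10   S13  S14 
   S11    S7   S8 
   S12    S9  S10 
   S13   S11  S12 
   S14   S13  S14 
(> = start, * = accepting)

start=S0; accept=S7,S8,S9,S10; S0-0>S1; S0-1>S2; S1-0>S3; S1-1>S4; S2-0>S5; S2-1>S6; S3-0>S7; S3-1>S8; S4-0>S9; S4-1>S10; S5-0>S11; S5-1>S12; S6-0>S13; S6-1>S14; S7-0>S7; S7-1>S8; S8-0>S9; S8-1>S10; S9-0>S11; S9-1>S12; S10-0>S13; S10-1>S14; S11-0>S7; S11-1>S8; S12-0>S9; S12-1>S10; S13-0>S11; S13-1>S12; S14-0>S13; S14-1>S14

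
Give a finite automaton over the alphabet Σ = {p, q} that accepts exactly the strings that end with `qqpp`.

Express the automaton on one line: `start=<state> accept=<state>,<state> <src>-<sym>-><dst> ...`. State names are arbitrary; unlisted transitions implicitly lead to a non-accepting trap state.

Let each state record the length of the longest suffix of the input read so far that is also a prefix of `qqpp`. s1 means the last symbol is `q`; s2 means the last 2 symbols are `qq`; s3 means the last 3 symbols are `qqp`; s4 means the last 4 symbols are `qqpp`. Accept only at s4, where the string currently ends in `qqpp`.
        p   q  
>  s0   s0  s1 
   s1   s0  s2 
   s2   s3  s2 
   s3   s4  s1 
 * s4   s0  s1 
(> = start, * = accepting)

start=s0 accept=s4 s0-p->s0 s0-q->s1 s1-p->s0 s1-q->s2 s2-p->s3 s2-q->s2 s3-p->s4 s3-q->s1 s4-p->s0 s4-q->s1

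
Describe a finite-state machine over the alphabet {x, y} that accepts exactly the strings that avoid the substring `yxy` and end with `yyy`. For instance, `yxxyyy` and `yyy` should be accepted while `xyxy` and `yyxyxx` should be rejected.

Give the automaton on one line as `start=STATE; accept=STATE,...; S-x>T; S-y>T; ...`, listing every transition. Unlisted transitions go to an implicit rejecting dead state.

Handle the two conditions separately and then intersect. The first has 4 states tracking partial matches of the forbidden pattern `yxy`; the second has 4 states tracking how much of the suffix `yyy` has currently been matched. A product state is a pair (one from each), accepting exactly when both do. After merging equivalent states the machine shrinks.
        x   y  
>  q0   q0  q1 
   q1   q2  q3 
   q2   q0  q4 
   q3   q2  q5 
   q4   q4  q4 
 * q5   q2  q5 
(> = start, * = accepting)

start=q0; accept=q5; q0-x>q0; q0-y>q1; q1-x>q2; q1-y>q3; q2-x>q0; q2-y>q4; q3-x>q2; q3-y>q5; q4-x>q4; q4-y>q4; q5-x>q2; q5-y>q5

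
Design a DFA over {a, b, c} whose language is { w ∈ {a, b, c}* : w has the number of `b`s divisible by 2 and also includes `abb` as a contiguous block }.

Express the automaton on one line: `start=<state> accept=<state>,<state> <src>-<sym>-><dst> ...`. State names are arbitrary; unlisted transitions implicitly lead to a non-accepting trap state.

Build one automaton per condition and run them in lockstep. One (2 states) tracks the count of `b`s modulo 2; the other (4 states) tracks whether and how much of `abb` has been seen. Each combined state is a pair, one component from each; accept when both components accept.
An 8-state machine:
        a   b   c  
>  S0   S1  S2  S0 
   S1   S1  S3  S0 
   S2   S4  S0  S2 
   S3   S4  S5  S2 
   S4   S4  S6  S2 
 * S5   S5  S7  S5 
   S6   S1  S7  S0 
   S7   S7  S5  S7 
(> = start, * = accepting)

start=S0 accept=S5 S0-a->S1 S0-b->S2 S0-c->S0 S1-a->S1 S1-b->S3 S1-c->S0 S2-a->S4 S2-b->S0 S2-c->S2 S3-a->S4 S3-b->S5 S3-c->S2 S4-a->S4 S4-b->S6 S4-c->S2 S5-a->S5 S5-b->S7 S5-c->S5 S6-a->S1 S6-b->S7 S6-c->S0 S7-a->S7 S7-b->S5 S7-c->S7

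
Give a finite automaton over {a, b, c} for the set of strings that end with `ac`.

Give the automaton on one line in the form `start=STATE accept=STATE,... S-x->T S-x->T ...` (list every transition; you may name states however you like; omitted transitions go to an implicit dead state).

Let each state record the length of the longest suffix of the input read so far that is also a prefix of `ac`. s1 means the last symbol is `a`; s2 means the last 2 symbols are `ac`. Accept only at s2, where the string currently ends in `ac`.
3 states suffice.
        a   b   c  
>  s0   s1  s0  s0 
   s1   s1  s0  s2 
 * s2   s1  s0  s0 
(> = start, * = accepting)

start=s0 accept=s2 s0-a->s1 s0-b->s0 s0-c->s0 s1-a->s1 s1-b->s0 s1-c->s2 s2-a->s1 s2-b->s0 s2-c->s0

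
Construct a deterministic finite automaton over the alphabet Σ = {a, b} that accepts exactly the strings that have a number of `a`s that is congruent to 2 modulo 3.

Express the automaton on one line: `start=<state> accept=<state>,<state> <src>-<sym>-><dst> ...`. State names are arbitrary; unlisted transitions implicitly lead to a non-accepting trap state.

Keep the running count of `a`s modulo 3: each `a` advances along the cycle S0 → S1 → S2 → S0 while other symbols loop. Accept at S2.
3 states suffice.
        a   b  
>  S0   S1  S0 
   S1   S2  S1 
 * S2   S0  S2 
(> = start, * = accepting)

start=S0 accept=S2 S0-a->S1 S0-b->S0 S1-a->S2 S1-b->S1 S2-a->S0 S2-b->S2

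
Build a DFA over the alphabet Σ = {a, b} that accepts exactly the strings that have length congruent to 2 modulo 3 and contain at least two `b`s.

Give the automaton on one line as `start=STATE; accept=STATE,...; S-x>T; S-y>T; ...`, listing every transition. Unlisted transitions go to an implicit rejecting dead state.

Build one automaton per condition and run them in lockstep. One (3 states) tracks the input length modulo 3; the other (4 states) tracks the count of `b`s, saturating at 3. Each combined state is a pair, one component from each; accept when both components accept. Minimizing collapses redundant product states.
        a   b  
>  S0   S1  S2 
   S1   S3  S4 
   S2   S4  S5 
   S3   S0  S6 
   S4   S6  S7 
 * S5   S7  S7 
   S6   S2  S8 
   S7   S8  S8 
   S8   S5  S5 
(> = start, * = accepting)

start=S0; accept=S5; S0-a>S1; S0-b>S2; S1-a>S3; S1-b>S4; S2-a>S4; S2-b>S5; S3-a>S0; S3-b>S6; S4-a>S6; S4-b>S7; S5-a>S7; S5-b>S7; S6-a>S2; S6-b>S8; S7-a>S8; S7-b>S8; S8-a>S5; S8-b>S5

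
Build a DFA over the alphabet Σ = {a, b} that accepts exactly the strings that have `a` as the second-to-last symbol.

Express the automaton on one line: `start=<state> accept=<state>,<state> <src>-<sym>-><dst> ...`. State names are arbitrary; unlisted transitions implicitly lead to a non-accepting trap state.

A DFA must remember the last 2 symbols (since which symbol is second-to-last isn't known until the input ends). Use one state per possible window of the last ≤2 symbols; accept from those whose window starts with `a`.
7 states suffice.
        a   b  
>  q0   q1  q2 
   q1   q3  q4 
   q2   q5  q6 
 * q3   q3  q4 
 * q4   q5  q6 
   q5   q3  q4 
   q6   q5  q6 
(> = start, * = accepting)

start=q0 accept=q3,q4 q0-a->q1 q0-b->q2 q1-a->q3 q1-b->q4 q2-a->q5 q2-b->q6 q3-a->q3 q3-b->q4 q4-a->q5 q4-b->q6 q5-a->q3 q5-b->q4 q6-a->q5 q6-b->q6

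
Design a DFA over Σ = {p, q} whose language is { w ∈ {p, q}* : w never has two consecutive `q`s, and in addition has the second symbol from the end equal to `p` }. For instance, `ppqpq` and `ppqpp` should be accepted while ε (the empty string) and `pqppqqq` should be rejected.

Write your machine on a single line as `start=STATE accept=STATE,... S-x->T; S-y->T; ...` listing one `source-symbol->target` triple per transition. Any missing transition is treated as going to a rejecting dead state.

Run two small machines in parallel and take their product. One (3 states) tracks partial matches of the forbidden pattern `qq`; the other (7 states) tracks the last 2 symbols read. Each combined state is a pair, one component from each; accept when both components accept. After merging equivalent states the machine shrinks.
6 states suffice.
        p   q  
>  S0   S1  S2 
   S1   S3  S4 
   S2   S1  S5 
 * S3   S3  S4 
 * S4   S1  S5 
   S5   S5  S5 
(> = start, * = accepting)

start=S0; accept=S3,S4; S0-p->S1; S0-q->S2; S1-p->S3; S1-q->S4; S2-p->S1; S2-q->S5; S3-p->S3; S3-q->S4; S4-p->S1; S4-q->S5; S5-p->S5; S5-q->S5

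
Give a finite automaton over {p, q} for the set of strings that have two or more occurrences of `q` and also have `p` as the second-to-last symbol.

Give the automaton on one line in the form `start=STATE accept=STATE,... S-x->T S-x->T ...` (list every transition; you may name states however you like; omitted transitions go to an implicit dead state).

start=A accept=E,G A-p->A A-q->B B-p->C B-q->D C-p->C C-q->E D-p->F D-q->D E-p->F E-q->D F-p->G F-q->E G-p->G G-q->E

Run two small machines in parallel and take their product. One (4 states) tracks the count of `q`s, saturating at 3; the other (7 states) tracks the last 2 symbols read. Each combined state is a pair, one component from each; accept when both components accept. After merging equivalent states the machine shrinks.
A 7-state machine:
       p  q 
>  A   A  B 
   B   C  D 
   C   C  E 
   D   F  D 
 * E   F  D 
   F   G  E 
 * G   G  E 
(> = start, * = accepting)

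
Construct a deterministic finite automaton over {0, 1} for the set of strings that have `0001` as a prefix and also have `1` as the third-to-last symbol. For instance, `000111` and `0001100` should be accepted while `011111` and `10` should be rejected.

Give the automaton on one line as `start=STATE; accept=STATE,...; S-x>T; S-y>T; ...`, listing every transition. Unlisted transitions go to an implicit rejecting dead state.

start=S0; accept=S8,S9,S10,S11; S0-0>S1; S0-1>S2; S1-0>S3; S1-1>S2; S2-0>S2; S2-1>S2; S3-0>S4; S3-1>S2; S4-0>S2; S4-1>S5; S5-0>S6; S5-1>S7; S6-0>S8; S6-1>S9; S7-0>S10; S7-1>S11; S8-0>S12; S8-1>S5; S9-0>S6; S9-1>S7; S10-0>S8; S10-1>S9; S11-0>S10; S11-1>S11; S12-0>S12; S12-1>S5

Run two small machines in parallel and take their product. One (6 states) tracks whether the input so far still matches the prefix `0001`; the other (15 states) tracks the last 3 symbols read. Each combined state is a pair, one component from each; accept when both components accept. After merging equivalent states the machine shrinks.
          0    1  
>  S0     S1   S2 
   S1     S3   S2 
   S2     S2   S2 
   S3     S4   S2 
   S4     S2   S5 
   S5     S6   S7 
   S6     S8   S9 
   S7    S10  S11 
 * S8    S12   S5 
 * S9     S6   S7 
 * S10    S8   S9 
 * S11   S10  S11 
   S12   S12   S5 
(> = start, * = accepting)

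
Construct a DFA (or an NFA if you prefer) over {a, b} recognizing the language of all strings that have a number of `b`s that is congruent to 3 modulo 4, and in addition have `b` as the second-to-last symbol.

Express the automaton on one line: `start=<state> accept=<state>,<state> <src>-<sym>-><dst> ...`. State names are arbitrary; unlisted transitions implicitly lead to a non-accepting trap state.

start=q0 accept=q4,q6 q0-a->q0 q0-b->q1 q1-a->q1 q1-b->q2 q2-a->q3 q2-b->q4 q3-a->q3 q3-b->q5 q4-a->q6 q4-b->q0 q5-a->q6 q5-b->q0 q6-a->q7 q6-b->q0 q7-a->q7 q7-b->q0

Run two small machines in parallel and take their product. The first has 4 states tracking the count of `b`s modulo 4; the second has 7 states tracking the last 2 symbols read. A product state is a pair (one from each), accepting exactly when both do. Equivalent product states are then merged.
        a   b  
>  q0   q0  q1 
   q1   q1  q2 
   q2   q3  q4 
   q3   q3  q5 
 * q4   q6  q0 
   q5   q6  q0 
 * q6   q7  q0 
   q7   q7  q0 
(> = start, * = accepting)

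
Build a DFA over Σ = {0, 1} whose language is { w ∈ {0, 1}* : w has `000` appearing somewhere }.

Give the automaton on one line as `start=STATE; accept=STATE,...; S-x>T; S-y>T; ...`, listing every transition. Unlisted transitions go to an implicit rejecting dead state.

States S0..S2 record the length of the longest prefix of `000` that matches the current input suffix. Reaching S3 means `000` has been seen, and we stay there forever. Accept from S3.
4 states suffice.
        0   1  
>  S0   S1  S0 
   S1   S2  S0 
   S2   S3  S0 
 * S3   S3  S3 
(> = start, * = accepting)

start=S0; accept=S3; S0-0>S1; S0-1>S0; S1-0>S2; S1-1>S0; S2-0>S3; S2-1>S0; S3-0>S3; S3-1>S3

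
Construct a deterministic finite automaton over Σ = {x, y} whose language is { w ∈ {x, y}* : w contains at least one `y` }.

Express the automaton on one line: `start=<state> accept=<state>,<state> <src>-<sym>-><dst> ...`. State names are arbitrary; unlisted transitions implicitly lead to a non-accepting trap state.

start=S0 accept=S1,S2 S0-x->S0 S0-y->S1 S1-x->S1 S1-y->S2 S2-x->S2 S2-y->S2

Count `y`s, saturating at 2: state S0 means no `y` yet, S1 means one `y` seen, S2 means more than one. Each `y` increments (capped at S2); other symbols loop. Accept from {S1, S2}.
3 states suffice.
        x   y  
>  S0   S0  S1 
 * S1   S1  S2 
 * S2   S2  S2 
(> = start, * = accepting)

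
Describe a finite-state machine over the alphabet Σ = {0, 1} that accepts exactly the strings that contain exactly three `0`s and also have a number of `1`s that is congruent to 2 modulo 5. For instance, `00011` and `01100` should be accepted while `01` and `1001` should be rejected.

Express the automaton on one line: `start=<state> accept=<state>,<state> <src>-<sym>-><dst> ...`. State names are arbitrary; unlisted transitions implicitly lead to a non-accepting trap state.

Run two small machines in parallel and take their product. One (5 states) tracks the count of `0`s, saturating at 4; the other (5 states) tracks the count of `1`s modulo 5. Each combined state is a pair, one component from each; accept when both components accept. Equivalent product states are then merged.
21 states suffice.
          0    1  
>  S0     S1   S2 
   S1     S3   S4 
   S2     S4   S5 
   S3     S6   S7 
   S4     S7   S8 
   S5     S8   S9 
   S6    S10  S11 
   S7    S11  S12 
   S8    S12  S13 
   S9    S13  S14 
   S10   S10  S10 
   S11   S10  S15 
   S12   S15  S16 
   S13   S16  S17 
   S14   S17   S0 
 * S15   S10  S18 
   S16   S18  S19 
   S17   S19   S1 
   S18   S10  S20 
   S19   S20   S3 
   S20   S10   S6 
(> = start, * = accepting)

start=S0 accept=S15 S0-0->S1 S0-1->S2 S1-0->S3 S1-1->S4 S2-0->S4 S2-1->S5 S3-0->S6 S3-1->S7 S4-0->S7 S4-1->S8 S5-0->S8 S5-1->S9 S6-0->S10 S6-1->S11 S7-0->S11 S7-1->S12 S8-0->S12 S8-1->S13 S9-0->S13 S9-1->S14 S10-0->S10 S10-1->S10 S11-0->S10 S11-1->S15 S12-0->S15 S12-1->S16 S13-0->S16 S13-1->S17 S14-0->S17 S14-1->S0 S15-0->S10 S15-1->S18 S16-0->S18 S16-1->S19 S17-0->S19 S17-1->S1 S18-0->S10 S18-1->S20 S19-0->S20 S19-1->S3 S20-0->S10 S20-1->S6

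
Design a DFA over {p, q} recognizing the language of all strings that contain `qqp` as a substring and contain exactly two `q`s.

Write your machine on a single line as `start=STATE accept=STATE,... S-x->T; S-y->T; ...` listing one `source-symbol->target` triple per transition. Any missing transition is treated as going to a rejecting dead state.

Run two small machines in parallel and take their product. One (4 states) tracks whether and how much of `qqp` has been seen; the other (4 states) tracks the count of `q`s, saturating at 3. Each combined state is a pair, one component from each; accept when both components accept.
          p    q  
>  s0     s0   s1 
   s1     s2   s3 
   s2     s2   s4 
   s3     s5   s6 
   s4     s7   s6 
 * s5     s5   s8 
   s6     s8   s6 
   s7     s7   s9 
   s8     s8   s8 
   s9    s10   s6 
   s10   s10   s9 
(> = start, * = accepting)

start=s0; accept=s5; s0-p->s0; s0-q->s1; s1-p->s2; s1-q->s3; s2-p->s2; s2-q->s4; s3-p->s5; s3-q->s6; s4-p->s7; s4-q->s6; s5-p->s5; s5-q->s8; s6-p->s8; s6-q->s6; s7-p->s7; s7-q->s9; s8-p->s8; s8-q->s8; s9-p->s10; s9-q->s6; s10-p->s10; s10-q->s9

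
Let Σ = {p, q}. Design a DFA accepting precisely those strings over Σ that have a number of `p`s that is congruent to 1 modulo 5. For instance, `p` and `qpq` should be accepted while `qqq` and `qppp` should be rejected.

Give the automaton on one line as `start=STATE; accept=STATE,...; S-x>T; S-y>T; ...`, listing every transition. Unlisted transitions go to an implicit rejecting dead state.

start=A; accept=B; A-p>B; A-q>A; B-p>C; B-q>B; C-p>D; C-q>C; D-p>E; D-q>D; E-p>A; E-q>E

The only thing that matters is how many `p`s have appeared, reduced mod 5. Use one state per residue: A for 0, …, E for 4. Reading `p` moves to the next residue; anything else stays put. B is accepting.
A 5-state machine:
       p  q 
>  A   B  A 
 * B   C  B 
   C   D  C 
   D   E  D 
   E   A  E 
(> = start, * = accepting)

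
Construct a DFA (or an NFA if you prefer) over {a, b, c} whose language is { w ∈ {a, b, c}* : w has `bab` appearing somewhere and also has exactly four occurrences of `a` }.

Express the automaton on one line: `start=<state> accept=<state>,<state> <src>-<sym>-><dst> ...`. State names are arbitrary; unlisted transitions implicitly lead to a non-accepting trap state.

Run two small machines in parallel and take their product. One (4 states) tracks whether and how much of `bab` has been seen; the other (6 states) tracks the count of `a`s, saturating at 5. Each combined state is a pair, one component from each; accept when both components accept. Minimizing collapses redundant product states.
With 17 states:
          a    b    c  
>  S0     S1   S2   S0 
   S1     S3   S4   S1 
   S2     S5   S2   S0 
   S3     S6   S7   S3 
   S4     S8   S4   S1 
   S5     S3   S9   S1 
   S6    S10  S11   S6 
   S7    S12   S7   S3 
   S8     S6  S13   S3 
   S9    S13   S9   S9 
   S10   S10  S10  S10 
   S11   S14  S11   S6 
   S12   S10  S15   S6 
   S13   S15  S13  S13 
   S14   S10  S16  S10 
   S15   S16  S15  S15 
 * S16   S10  S16  S16 
(> = start, * = accepting)

start=S0 accept=S16 S0-a->S1 S0-b->S2 S0-c->S0 S1-a->S3 S1-b->S4 S1-c->S1 S2-a->S5 S2-b->S2 S2-c->S0 S3-a->S6 S3-b->S7 S3-c->S3 S4-a->S8 S4-b->S4 S4-c->S1 S5-a->S3 S5-b->S9 S5-c->S1 S6-a->S10 S6-b->S11 S6-c->S6 S7-a->S12 S7-b->S7 S7-c->S3 S8-a->S6 S8-b->S13 S8-c->S3 S9-a->S13 S9-b->S9 S9-c->S9 S10-a->S10 S10-b->S10 S10-c->S10 S11-a->S14 S11-b->S11 S11-c->S6 S12-a->S10 S12-b->S15 S12-c->S6 S13-a->S15 S13-b->S13 S13-c->S13 S14-a->S10 S14-b->S16 S14-c->S10 S15-a->S16 S15-b->S15 S15-c->S15 S16-a->S10 S16-b->S16 S16-c->S16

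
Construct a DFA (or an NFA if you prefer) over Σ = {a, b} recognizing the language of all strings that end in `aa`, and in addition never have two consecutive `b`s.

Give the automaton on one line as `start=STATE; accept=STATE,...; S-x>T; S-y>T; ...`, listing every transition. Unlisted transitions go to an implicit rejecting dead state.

Run two small machines in parallel and take their product. The first has 3 states tracking how much of the suffix `aa` has currently been matched; the second has 3 states tracking partial matches of the forbidden pattern `bb`. A product state is a pair (one from each), accepting exactly when both do. Minimizing collapses redundant product states.
A 5-state machine:
        a   b  
>  S0   S1  S2 
   S1   S3  S2 
   S2   S1  S4 
 * S3   S3  S2 
   S4   S4  S4 
(> = start, * = accepting)

start=S0; accept=S3; S0-a>S1; S0-b>S2; S1-a>S3; S1-b>S2; S2-a>S1; S2-b>S4; S3-a>S3; S3-b>S2; S4-a>S4; S4-b>S4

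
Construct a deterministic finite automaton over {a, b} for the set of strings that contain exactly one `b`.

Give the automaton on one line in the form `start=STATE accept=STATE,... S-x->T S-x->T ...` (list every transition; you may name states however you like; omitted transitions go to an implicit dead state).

start=q0 accept=q1 q0-a->q0 q0-b->q1 q1-a->q1 q1-b->q2 q2-a->q2 q2-b->q2

Count `b`s, saturating at 2: state q0 means no `b` yet, q1 means one `b` seen, q2 means more than one. Each `b` increments (capped at q2); other symbols loop. Accept from {q1}.
A 3-state machine:
        a   b  
>  q0   q0  q1 
 * q1   q1  q2 
   q2   q2  q2 
(> = start, * = accepting)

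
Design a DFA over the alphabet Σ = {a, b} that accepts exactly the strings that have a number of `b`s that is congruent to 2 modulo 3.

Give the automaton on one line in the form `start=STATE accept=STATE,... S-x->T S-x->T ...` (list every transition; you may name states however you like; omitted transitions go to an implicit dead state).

start=s0 accept=s2 s0-a->s0 s0-b->s1 s1-a->s1 s1-b->s2 s2-a->s2 s2-b->s0

The only thing that matters is how many `b`s have appeared, reduced mod 3. Use one state per residue: s0 for 0, …, s2 for 2. Reading `b` moves to the next residue; anything else stays put. s2 is accepting.
        a   b  
>  s0   s0  s1 
   s1   s1  s2 
 * s2   s2  s0 
(> = start, * = accepting)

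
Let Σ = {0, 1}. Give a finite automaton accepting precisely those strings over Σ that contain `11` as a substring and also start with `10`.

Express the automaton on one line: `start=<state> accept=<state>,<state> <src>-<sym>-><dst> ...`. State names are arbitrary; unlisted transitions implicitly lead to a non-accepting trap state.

start=q0 accept=q7 q0-0->q1 q0-1->q2 q1-0->q1 q1-1->q3 q2-0->q4 q2-1->q5 q3-0->q1 q3-1->q5 q4-0->q4 q4-1->q6 q5-0->q5 q5-1->q5 q6-0->q4 q6-1->q7 q7-0->q7 q7-1->q7

Run two small machines in parallel and take their product. The first has 3 states tracking whether and how much of `11` has been seen; the second has 4 states tracking whether the input so far still matches the prefix `10`. A product state is a pair (one from each), accepting exactly when both do.
        0   1  
>  q0   q1  q2 
   q1   q1  q3 
   q2   q4  q5 
   q3   q1  q5 
   q4   q4  q6 
   q5   q5  q5 
   q6   q4  q7 
 * q7   q7  q7 
(> = start, * = accepting)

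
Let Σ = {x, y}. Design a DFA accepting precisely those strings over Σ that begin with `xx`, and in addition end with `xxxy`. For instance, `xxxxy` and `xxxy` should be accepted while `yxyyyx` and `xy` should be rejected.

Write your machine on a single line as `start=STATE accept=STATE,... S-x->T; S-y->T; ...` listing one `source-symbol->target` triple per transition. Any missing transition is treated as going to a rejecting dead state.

start=q0; accept=q6; q0-x->q1; q0-y->q2; q1-x->q3; q1-y->q2; q2-x->q2; q2-y->q2; q3-x->q4; q3-y->q5; q4-x->q4; q4-y->q6; q5-x->q7; q5-y->q5; q6-x->q7; q6-y->q5; q7-x->q3; q7-y->q5

Build one automaton per condition and run them in lockstep. The first has 4 states tracking whether the input so far still matches the prefix `xx`; the second has 5 states tracking how much of the suffix `xxxy` has currently been matched. A product state is a pair (one from each), accepting exactly when both do. Minimizing collapses redundant product states.
An 8-state machine:
        x   y  
>  q0   q1  q2 
   q1   q3  q2 
   q2   q2  q2 
   q3   q4  q5 
   q4   q4  q6 
   q5   q7  q5 
 * q6   q7  q5 
   q7   q3  q5 
(> = start, * = accepting)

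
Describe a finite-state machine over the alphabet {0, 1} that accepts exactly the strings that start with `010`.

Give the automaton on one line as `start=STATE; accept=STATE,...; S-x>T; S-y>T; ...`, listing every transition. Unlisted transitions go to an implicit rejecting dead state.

Check the first 3 symbols one by one: A through C record how many have matched `010` so far; any wrong symbol goes to the dead state E. After all 3 match we enter the accepting sink D.
With 5 states:
       0  1 
>  A   B  E 
   B   E  C 
   C   D  E 
 * D   D  D 
   E   E  E 
(> = start, * = accepting)

start=A; accept=D; A-0>B; A-1>E; B-0>E; B-1>C; C-0>D; C-1>E; D-0>D; D-1>D; E-0>E; E-1>E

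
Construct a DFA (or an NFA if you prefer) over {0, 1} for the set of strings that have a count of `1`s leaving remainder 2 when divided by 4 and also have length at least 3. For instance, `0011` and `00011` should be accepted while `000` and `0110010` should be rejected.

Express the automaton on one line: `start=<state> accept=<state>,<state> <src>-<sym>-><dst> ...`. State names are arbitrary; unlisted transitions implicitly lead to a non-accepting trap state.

start=q0 accept=q8,q12 q0-0->q1 q0-1->q2 q1-0->q3 q1-1->q4 q2-0->q4 q2-1->q5 q3-0->q6 q3-1->q7 q4-0->q7 q4-1->q8 q5-0->q8 q5-1->q9 q6-0->q10 q6-1->q11 q7-0->q11 q7-1->q12 q8-0->q12 q8-1->q13 q9-0->q13 q9-1->q10 q10-0->q10 q10-1->q11 q11-0->q11 q11-1->q12 q12-0->q12 q12-1->q13 q13-0->q13 q13-1->q10

Build one automaton per condition and run them in lockstep. The first has 4 states tracking the count of `1`s modulo 4; the second has 5 states tracking the input length, saturating at 4. A product state is a pair (one from each), accepting exactly when both do.
A 14-state machine:
          0    1  
>  q0     q1   q2 
   q1     q3   q4 
   q2     q4   q5 
   q3     q6   q7 
   q4     q7   q8 
   q5     q8   q9 
   q6    q10  q11 
   q7    q11  q12 
 * q8    q12  q13 
   q9    q13  q10 
   q10   q10  q11 
   q11   q11  q12 
 * q12   q12  q13 
   q13   q13  q10 
(> = start, * = accepting)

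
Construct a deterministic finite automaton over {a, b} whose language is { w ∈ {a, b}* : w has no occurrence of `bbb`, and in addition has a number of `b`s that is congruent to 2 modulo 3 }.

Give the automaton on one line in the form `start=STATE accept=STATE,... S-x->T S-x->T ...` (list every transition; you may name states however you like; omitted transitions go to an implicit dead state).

start=q0 accept=q3,q4,q5 q0-a->q0 q0-b->q1 q1-a->q2 q1-b->q3 q2-a->q2 q2-b->q4 q3-a->q5 q3-b->q6 q4-a->q5 q4-b->q7 q5-a->q5 q5-b->q8 q6-a->q6 q6-b->q6 q7-a->q0 q7-b->q6 q8-a->q0 q8-b->q9 q9-a->q2 q9-b->q6

Run two small machines in parallel and take their product. The first has 4 states tracking partial matches of the forbidden pattern `bbb`; the second has 3 states tracking the count of `b`s modulo 3. A product state is a pair (one from each), accepting exactly when both do. Equivalent product states are then merged.
        a   b  
>  q0   q0  q1 
   q1   q2  q3 
   q2   q2  q4 
 * q3   q5  q6 
 * q4   q5  q7 
 * q5   q5  q8 
   q6   q6  q6 
   q7   q0  q6 
   q8   q0  q9 
   q9   q2  q6 
(> = start, * = accepting)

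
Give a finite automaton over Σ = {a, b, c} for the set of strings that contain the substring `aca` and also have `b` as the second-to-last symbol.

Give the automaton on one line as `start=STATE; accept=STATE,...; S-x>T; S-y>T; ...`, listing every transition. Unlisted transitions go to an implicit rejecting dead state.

start=S0; accept=S17,S18,S19; S0-a>S1; S0-b>S2; S0-c>S3; S1-a>S4; S1-b>S5; S1-c>S6; S2-a>S7; S2-b>S8; S2-c>S9; S3-a>S10; S3-b>S11; S3-c>S12; S4-a>S4; S4-b>S5; S4-c>S6; S5-a>S7; S5-b>S8; S5-c>S9; S6-a>S13; S6-b>S11; S6-c>S12; S7-a>S4; S7-b>S5; S7-c>S6; S8-a>S7; S8-b>S8; S8-c>S9; S9-a>S10; S9-b>S11; S9-c>S12; S10-a>S4; S10-b>S5; S10-c>S6; S11-a>S7; S11-b>S8; S11-c>S9; S12-a>S10; S12-b>S11; S12-c>S12; S13-a>S14; S13-b>S15; S13-c>S16; S14-a>S14; S14-b>S15; S14-c>S16; S15-a>S17; S15-b>S18; S15-c>S19; S16-a>S13; S16-b>S20; S16-c>S21; S17-a>S14; S17-b>S15; S17-c>S16; S18-a>S17; S18-b>S18; S18-c>S19; S19-a>S13; S19-b>S20; S19-c>S21; S20-a>S17; S20-b>S18; S20-c>S19; S21-a>S13; S21-b>S20; S21-c>S21

Handle the two conditions separately and then intersect. The first has 4 states tracking whether and how much of `aca` has been seen; the second has 13 states tracking the last 2 symbols read. A product state is a pair (one from each), accepting exactly when both do.
22 states suffice.
          a    b    c  
>  S0     S1   S2   S3 
   S1     S4   S5   S6 
   S2     S7   S8   S9 
   S3    S10  S11  S12 
   S4     S4   S5   S6 
   S5     S7   S8   S9 
   S6    S13  S11  S12 
   S7     S4   S5   S6 
   S8     S7   S8   S9 
   S9    S10  S11  S12 
   S10    S4   S5   S6 
   S11    S7   S8   S9 
   S12   S10  S11  S12 
   S13   S14  S15  S16 
   S14   S14  S15  S16 
   S15   S17  S18  S19 
   S16   S13  S20  S21 
 * S17   S14  S15  S16 
 * S18   S17  S18  S19 
 * S19   S13  S20  S21 
   S20   S17  S18  S19 
   S21   S13  S20  S21 
(> = start, * = accepting)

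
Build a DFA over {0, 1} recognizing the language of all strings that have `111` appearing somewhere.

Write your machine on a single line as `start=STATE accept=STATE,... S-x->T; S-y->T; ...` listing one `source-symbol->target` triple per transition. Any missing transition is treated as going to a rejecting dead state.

start=q0; accept=q3; q0-0->q0; q0-1->q1; q1-0->q0; q1-1->q2; q2-0->q0; q2-1->q3; q3-0->q3; q3-1->q3

Track how much of `111` has been matched so far: state q0 is no progress, q3 is the absorbing accept state reached once `111` has occurred. Intermediate states record partial matches; on a mismatch, fall back to the longest reusable overlap.
A 4-state machine:
        0   1  
>  q0   q0  q1 
   q1   q0  q2 
   q2   q0  q3 
 * q3   q3  q3 
(> = start, * = accepting)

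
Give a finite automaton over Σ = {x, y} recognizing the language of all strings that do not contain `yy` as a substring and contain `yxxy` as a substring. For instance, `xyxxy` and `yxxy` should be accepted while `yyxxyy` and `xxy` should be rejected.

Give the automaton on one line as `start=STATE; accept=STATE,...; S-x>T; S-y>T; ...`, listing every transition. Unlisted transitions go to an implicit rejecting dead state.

Build one automaton per condition and run them in lockstep. One (3 states) tracks partial matches of the forbidden pattern `yy`; the other (5 states) tracks whether and how much of `yxxy` has been seen. Each combined state is a pair, one component from each; accept when both components accept. Equivalent product states are then merged.
        x   y  
>  q0   q0  q1 
   q1   q2  q3 
   q2   q4  q1 
   q3   q3  q3 
   q4   q0  q5 
 * q5   q6  q3 
 * q6   q6  q5 
(> = start, * = accepting)

start=q0; accept=q5,q6; q0-x>q0; q0-y>q1; q1-x>q2; q1-y>q3; q2-x>q4; q2-y>q1; q3-x>q3; q3-y>q3; q4-x>q0; q4-y>q5; q5-x>q6; q5-y>q3; q6-x>q6; q6-y>q5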